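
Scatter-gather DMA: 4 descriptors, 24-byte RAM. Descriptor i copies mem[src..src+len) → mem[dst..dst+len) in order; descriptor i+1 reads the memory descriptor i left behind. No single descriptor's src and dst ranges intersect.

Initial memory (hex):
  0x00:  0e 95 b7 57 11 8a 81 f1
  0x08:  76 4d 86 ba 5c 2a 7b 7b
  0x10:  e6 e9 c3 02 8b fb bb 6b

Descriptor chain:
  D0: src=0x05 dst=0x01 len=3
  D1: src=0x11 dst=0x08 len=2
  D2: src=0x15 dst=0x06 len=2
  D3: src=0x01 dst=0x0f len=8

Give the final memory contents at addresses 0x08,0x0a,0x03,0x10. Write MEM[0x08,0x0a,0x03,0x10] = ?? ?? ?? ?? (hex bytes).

MEM[0x08,0x0a,0x03,0x10] = e9 86 f1 81

  after D0: wrote 3B at 0x01 = 8a81f1
  after D1: wrote 2B at 0x08 = e9c3
  after D2: wrote 2B at 0x06 = fbbb
  after D3: wrote 8B at 0x0f = 8a81f1118afbbbe9
query mem[0x08]=0xe9, mem[0x0a]=0x86, mem[0x03]=0xf1, mem[0x10]=0x81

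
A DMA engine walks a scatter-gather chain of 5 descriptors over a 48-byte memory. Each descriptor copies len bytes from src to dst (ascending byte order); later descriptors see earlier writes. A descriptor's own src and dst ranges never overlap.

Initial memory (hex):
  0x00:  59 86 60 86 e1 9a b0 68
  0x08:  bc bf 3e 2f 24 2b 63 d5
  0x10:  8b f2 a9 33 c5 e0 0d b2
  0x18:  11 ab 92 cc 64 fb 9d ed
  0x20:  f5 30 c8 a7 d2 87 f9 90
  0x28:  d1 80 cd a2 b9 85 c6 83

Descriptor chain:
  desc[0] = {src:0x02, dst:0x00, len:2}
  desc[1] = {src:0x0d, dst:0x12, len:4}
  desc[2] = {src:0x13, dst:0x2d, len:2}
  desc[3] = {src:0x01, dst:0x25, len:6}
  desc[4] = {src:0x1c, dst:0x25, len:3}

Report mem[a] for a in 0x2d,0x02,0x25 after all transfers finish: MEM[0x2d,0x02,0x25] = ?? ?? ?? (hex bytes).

  after D0: wrote 2B at 0x00 = 6086
  after D1: wrote 4B at 0x12 = 2b63d58b
  after D2: wrote 2B at 0x2d = 63d5
  after D3: wrote 6B at 0x25 = 866086e19ab0
  after D4: wrote 3B at 0x25 = 64fb9d
query mem[0x2d]=0x63, mem[0x02]=0x60, mem[0x25]=0x64

MEM[0x2d,0x02,0x25] = 63 60 64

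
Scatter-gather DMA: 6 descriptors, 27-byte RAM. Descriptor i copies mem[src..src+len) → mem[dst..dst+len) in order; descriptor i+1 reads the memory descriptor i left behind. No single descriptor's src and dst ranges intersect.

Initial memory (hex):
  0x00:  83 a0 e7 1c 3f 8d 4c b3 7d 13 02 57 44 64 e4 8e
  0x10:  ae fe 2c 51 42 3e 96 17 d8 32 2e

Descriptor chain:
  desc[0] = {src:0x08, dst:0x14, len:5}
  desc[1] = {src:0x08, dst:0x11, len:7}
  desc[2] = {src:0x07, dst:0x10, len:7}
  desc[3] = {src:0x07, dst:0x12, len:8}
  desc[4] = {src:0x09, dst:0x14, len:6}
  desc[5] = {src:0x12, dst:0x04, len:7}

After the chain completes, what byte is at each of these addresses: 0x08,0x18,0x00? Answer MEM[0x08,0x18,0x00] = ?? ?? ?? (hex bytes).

MEM[0x08,0x18,0x00] = 57 64 83

D0: mem[0x14..0x18] <- [7d 13 02 57 44]
D1: mem[0x11..0x17] <- [7d 13 02 57 44 64 e4]
D2: mem[0x10..0x16] <- [b3 7d 13 02 57 44 64]
D3: mem[0x12..0x19] <- [b3 7d 13 02 57 44 64 e4]
D4: mem[0x14..0x19] <- [13 02 57 44 64 e4]
D5: mem[0x04..0x0a] <- [b3 7d 13 02 57 44 64]
query mem[0x08]=0x57, mem[0x18]=0x64, mem[0x00]=0x83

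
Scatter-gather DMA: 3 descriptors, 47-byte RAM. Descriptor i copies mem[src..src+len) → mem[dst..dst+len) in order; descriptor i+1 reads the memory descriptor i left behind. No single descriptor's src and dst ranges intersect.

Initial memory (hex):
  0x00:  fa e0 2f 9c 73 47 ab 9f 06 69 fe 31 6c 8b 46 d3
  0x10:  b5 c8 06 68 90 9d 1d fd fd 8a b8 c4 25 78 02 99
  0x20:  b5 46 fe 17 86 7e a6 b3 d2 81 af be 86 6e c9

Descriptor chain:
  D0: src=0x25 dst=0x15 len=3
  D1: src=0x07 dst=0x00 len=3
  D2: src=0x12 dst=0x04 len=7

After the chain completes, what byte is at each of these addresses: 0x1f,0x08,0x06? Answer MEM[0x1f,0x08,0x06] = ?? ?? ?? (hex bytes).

MEM[0x1f,0x08,0x06] = 99 a6 90

#0 dst[0x15+3] := {0x7e,0xa6,0xb3}
#1 dst[0x00+3] := {0x9f,0x06,0x69}
#2 dst[0x04+7] := {0x06,0x68,0x90,0x7e,0xa6,0xb3,0xfd}
query mem[0x1f]=0x99, mem[0x08]=0xa6, mem[0x06]=0x90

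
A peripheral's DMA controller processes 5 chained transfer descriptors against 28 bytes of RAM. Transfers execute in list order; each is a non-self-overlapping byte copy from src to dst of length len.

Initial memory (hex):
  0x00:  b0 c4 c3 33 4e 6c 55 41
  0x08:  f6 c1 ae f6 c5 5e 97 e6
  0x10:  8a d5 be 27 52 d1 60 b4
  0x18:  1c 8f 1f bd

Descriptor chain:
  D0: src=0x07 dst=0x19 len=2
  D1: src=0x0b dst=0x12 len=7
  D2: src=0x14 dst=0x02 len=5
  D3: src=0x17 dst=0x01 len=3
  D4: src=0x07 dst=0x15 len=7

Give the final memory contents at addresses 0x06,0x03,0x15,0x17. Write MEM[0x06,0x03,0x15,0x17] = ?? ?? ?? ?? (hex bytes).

D0: mem[0x19..0x1a] <- [41 f6]
D1: mem[0x12..0x18] <- [f6 c5 5e 97 e6 8a d5]
D2: mem[0x02..0x06] <- [5e 97 e6 8a d5]
D3: mem[0x01..0x03] <- [8a d5 41]
D4: mem[0x15..0x1b] <- [41 f6 c1 ae f6 c5 5e]
query mem[0x06]=0xd5, mem[0x03]=0x41, mem[0x15]=0x41, mem[0x17]=0xc1

MEM[0x06,0x03,0x15,0x17] = d5 41 41 c1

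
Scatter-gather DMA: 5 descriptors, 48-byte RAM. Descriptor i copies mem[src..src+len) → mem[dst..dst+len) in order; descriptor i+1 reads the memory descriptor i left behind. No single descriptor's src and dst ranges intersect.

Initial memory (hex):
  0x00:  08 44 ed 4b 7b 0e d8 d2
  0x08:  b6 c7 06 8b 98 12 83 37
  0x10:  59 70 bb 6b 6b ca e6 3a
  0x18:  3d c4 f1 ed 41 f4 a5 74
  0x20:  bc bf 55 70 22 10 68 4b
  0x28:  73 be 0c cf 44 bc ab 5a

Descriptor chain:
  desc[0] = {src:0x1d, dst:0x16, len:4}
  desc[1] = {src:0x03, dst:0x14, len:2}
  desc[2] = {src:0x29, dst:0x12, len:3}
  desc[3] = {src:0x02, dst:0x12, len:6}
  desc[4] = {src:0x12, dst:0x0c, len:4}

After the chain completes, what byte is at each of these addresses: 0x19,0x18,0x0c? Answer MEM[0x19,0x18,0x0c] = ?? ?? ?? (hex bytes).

#0 dst[0x16+4] := {0xf4,0xa5,0x74,0xbc}
#1 dst[0x14+2] := {0x4b,0x7b}
#2 dst[0x12+3] := {0xbe,0x0c,0xcf}
#3 dst[0x12+6] := {0xed,0x4b,0x7b,0x0e,0xd8,0xd2}
#4 dst[0x0c+4] := {0xed,0x4b,0x7b,0x0e}
query mem[0x19]=0xbc, mem[0x18]=0x74, mem[0x0c]=0xed

MEM[0x19,0x18,0x0c] = bc 74 ed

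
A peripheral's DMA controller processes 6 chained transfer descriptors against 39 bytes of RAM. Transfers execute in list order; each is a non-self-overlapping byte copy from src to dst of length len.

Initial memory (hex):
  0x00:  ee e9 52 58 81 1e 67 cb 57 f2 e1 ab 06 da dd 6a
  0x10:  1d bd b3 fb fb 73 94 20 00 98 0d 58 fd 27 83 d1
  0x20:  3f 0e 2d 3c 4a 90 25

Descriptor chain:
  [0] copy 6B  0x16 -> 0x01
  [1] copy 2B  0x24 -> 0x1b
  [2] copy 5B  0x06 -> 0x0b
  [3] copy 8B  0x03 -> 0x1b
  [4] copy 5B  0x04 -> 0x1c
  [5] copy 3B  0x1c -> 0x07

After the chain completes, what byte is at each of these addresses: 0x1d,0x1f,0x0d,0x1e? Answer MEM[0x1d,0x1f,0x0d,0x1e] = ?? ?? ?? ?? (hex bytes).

MEM[0x1d,0x1f,0x0d,0x1e] = 0d cb 57 58

[0] 0x16->0x01 len=6 : 94 20 00 98 0d 58
[1] 0x24->0x1b len=2 : 4a 90
[2] 0x06->0x0b len=5 : 58 cb 57 f2 e1
[3] 0x03->0x1b len=8 : 00 98 0d 58 cb 57 f2 e1
[4] 0x04->0x1c len=5 : 98 0d 58 cb 57
[5] 0x1c->0x07 len=3 : 98 0d 58
query mem[0x1d]=0x0d, mem[0x1f]=0xcb, mem[0x0d]=0x57, mem[0x1e]=0x58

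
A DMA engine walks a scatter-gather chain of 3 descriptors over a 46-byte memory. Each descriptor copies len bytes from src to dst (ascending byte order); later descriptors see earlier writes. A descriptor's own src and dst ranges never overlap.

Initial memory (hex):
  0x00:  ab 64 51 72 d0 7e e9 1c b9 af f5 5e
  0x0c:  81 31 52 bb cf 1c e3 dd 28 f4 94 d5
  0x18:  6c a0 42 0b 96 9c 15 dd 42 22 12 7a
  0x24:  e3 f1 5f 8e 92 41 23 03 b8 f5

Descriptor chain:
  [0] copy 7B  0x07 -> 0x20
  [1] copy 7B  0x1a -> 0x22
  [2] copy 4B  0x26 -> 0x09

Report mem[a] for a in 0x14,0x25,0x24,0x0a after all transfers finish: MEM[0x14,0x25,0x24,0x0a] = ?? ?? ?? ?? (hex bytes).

MEM[0x14,0x25,0x24,0x0a] = 28 9c 96 dd

D0: mem[0x20..0x26] <- [1c b9 af f5 5e 81 31]
D1: mem[0x22..0x28] <- [42 0b 96 9c 15 dd 1c]
D2: mem[0x09..0x0c] <- [15 dd 1c 41]
query mem[0x14]=0x28, mem[0x25]=0x9c, mem[0x24]=0x96, mem[0x0a]=0xdd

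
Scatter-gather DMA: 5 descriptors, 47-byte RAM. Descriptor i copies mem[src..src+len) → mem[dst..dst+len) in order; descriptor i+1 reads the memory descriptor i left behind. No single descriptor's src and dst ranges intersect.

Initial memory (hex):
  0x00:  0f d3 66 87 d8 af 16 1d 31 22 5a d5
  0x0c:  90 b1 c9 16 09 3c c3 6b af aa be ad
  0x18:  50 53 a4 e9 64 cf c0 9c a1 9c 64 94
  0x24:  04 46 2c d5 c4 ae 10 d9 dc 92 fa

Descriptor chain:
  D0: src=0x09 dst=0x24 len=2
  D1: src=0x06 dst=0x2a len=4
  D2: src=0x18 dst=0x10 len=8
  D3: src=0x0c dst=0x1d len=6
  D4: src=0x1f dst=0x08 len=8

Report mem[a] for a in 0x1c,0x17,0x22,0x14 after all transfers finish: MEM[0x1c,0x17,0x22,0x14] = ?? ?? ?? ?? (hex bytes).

MEM[0x1c,0x17,0x22,0x14] = 64 9c 53 64

#0 dst[0x24+2] := {0x22,0x5a}
#1 dst[0x2a+4] := {0x16,0x1d,0x31,0x22}
#2 dst[0x10+8] := {0x50,0x53,0xa4,0xe9,0x64,0xcf,0xc0,0x9c}
#3 dst[0x1d+6] := {0x90,0xb1,0xc9,0x16,0x50,0x53}
#4 dst[0x08+8] := {0xc9,0x16,0x50,0x53,0x94,0x22,0x5a,0x2c}
query mem[0x1c]=0x64, mem[0x17]=0x9c, mem[0x22]=0x53, mem[0x14]=0x64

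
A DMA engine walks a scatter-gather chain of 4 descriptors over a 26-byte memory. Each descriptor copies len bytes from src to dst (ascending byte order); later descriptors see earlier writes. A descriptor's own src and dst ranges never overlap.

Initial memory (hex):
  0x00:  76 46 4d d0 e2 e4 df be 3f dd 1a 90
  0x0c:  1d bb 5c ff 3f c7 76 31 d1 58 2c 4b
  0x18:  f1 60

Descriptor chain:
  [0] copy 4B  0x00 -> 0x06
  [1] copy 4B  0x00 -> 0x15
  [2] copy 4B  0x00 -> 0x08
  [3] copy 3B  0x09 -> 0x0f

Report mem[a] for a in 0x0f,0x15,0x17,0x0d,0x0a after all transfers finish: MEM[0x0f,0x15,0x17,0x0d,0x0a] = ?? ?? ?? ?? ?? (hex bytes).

MEM[0x0f,0x15,0x17,0x0d,0x0a] = 46 76 4d bb 4d

  after D0: wrote 4B at 0x06 = 76464dd0
  after D1: wrote 4B at 0x15 = 76464dd0
  after D2: wrote 4B at 0x08 = 76464dd0
  after D3: wrote 3B at 0x0f = 464dd0
query mem[0x0f]=0x46, mem[0x15]=0x76, mem[0x17]=0x4d, mem[0x0d]=0xbb, mem[0x0a]=0x4d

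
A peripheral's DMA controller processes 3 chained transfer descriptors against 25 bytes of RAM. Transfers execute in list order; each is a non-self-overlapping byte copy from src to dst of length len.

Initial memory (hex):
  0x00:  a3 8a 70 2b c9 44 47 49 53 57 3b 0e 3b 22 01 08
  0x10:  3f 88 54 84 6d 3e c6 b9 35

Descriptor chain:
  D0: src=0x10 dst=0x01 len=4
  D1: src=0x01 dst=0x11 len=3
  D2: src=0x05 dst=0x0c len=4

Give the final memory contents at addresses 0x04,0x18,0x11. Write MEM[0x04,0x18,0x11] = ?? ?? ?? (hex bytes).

#0 dst[0x01+4] := {0x3f,0x88,0x54,0x84}
#1 dst[0x11+3] := {0x3f,0x88,0x54}
#2 dst[0x0c+4] := {0x44,0x47,0x49,0x53}
query mem[0x04]=0x84, mem[0x18]=0x35, mem[0x11]=0x3f

MEM[0x04,0x18,0x11] = 84 35 3f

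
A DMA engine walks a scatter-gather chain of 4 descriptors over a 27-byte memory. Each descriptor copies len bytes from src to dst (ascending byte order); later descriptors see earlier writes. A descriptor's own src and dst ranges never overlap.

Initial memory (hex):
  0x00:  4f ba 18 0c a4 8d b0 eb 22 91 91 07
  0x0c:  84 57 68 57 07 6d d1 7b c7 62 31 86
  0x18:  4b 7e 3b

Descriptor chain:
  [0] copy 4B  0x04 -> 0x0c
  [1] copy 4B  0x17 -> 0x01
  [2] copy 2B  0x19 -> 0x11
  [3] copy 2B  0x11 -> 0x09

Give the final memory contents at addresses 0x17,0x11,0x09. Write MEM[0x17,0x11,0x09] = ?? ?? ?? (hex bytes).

MEM[0x17,0x11,0x09] = 86 7e 7e

[0] 0x04->0x0c len=4 : a4 8d b0 eb
[1] 0x17->0x01 len=4 : 86 4b 7e 3b
[2] 0x19->0x11 len=2 : 7e 3b
[3] 0x11->0x09 len=2 : 7e 3b
query mem[0x17]=0x86, mem[0x11]=0x7e, mem[0x09]=0x7e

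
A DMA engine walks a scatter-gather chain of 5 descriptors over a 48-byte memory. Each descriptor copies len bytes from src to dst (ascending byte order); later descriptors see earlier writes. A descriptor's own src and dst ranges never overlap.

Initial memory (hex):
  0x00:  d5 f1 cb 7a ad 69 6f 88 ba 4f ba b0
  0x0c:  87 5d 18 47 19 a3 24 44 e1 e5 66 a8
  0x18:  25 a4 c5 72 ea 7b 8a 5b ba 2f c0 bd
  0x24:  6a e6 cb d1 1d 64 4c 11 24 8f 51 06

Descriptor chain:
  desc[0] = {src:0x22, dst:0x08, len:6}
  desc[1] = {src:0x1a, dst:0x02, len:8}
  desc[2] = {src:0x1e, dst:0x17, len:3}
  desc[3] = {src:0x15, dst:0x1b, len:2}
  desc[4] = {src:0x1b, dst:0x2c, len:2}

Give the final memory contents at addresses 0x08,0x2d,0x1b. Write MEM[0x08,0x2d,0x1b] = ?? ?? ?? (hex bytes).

MEM[0x08,0x2d,0x1b] = ba 66 e5

D0: mem[0x08..0x0d] <- [c0 bd 6a e6 cb d1]
D1: mem[0x02..0x09] <- [c5 72 ea 7b 8a 5b ba 2f]
D2: mem[0x17..0x19] <- [8a 5b ba]
D3: mem[0x1b..0x1c] <- [e5 66]
D4: mem[0x2c..0x2d] <- [e5 66]
query mem[0x08]=0xba, mem[0x2d]=0x66, mem[0x1b]=0xe5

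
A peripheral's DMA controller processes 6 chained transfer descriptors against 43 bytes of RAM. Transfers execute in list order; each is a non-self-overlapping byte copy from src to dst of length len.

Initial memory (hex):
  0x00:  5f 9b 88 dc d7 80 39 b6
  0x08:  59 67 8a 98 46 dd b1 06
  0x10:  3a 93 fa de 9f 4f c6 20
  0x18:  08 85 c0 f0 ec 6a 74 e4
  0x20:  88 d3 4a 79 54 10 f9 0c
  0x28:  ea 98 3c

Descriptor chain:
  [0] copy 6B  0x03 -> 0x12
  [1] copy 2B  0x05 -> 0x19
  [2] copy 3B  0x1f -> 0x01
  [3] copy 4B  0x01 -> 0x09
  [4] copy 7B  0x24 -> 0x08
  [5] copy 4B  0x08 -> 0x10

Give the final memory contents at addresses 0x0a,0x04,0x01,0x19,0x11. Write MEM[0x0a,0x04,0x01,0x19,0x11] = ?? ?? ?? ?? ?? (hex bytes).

MEM[0x0a,0x04,0x01,0x19,0x11] = f9 d7 e4 80 10

[0] 0x03->0x12 len=6 : dc d7 80 39 b6 59
[1] 0x05->0x19 len=2 : 80 39
[2] 0x1f->0x01 len=3 : e4 88 d3
[3] 0x01->0x09 len=4 : e4 88 d3 d7
[4] 0x24->0x08 len=7 : 54 10 f9 0c ea 98 3c
[5] 0x08->0x10 len=4 : 54 10 f9 0c
query mem[0x0a]=0xf9, mem[0x04]=0xd7, mem[0x01]=0xe4, mem[0x19]=0x80, mem[0x11]=0x10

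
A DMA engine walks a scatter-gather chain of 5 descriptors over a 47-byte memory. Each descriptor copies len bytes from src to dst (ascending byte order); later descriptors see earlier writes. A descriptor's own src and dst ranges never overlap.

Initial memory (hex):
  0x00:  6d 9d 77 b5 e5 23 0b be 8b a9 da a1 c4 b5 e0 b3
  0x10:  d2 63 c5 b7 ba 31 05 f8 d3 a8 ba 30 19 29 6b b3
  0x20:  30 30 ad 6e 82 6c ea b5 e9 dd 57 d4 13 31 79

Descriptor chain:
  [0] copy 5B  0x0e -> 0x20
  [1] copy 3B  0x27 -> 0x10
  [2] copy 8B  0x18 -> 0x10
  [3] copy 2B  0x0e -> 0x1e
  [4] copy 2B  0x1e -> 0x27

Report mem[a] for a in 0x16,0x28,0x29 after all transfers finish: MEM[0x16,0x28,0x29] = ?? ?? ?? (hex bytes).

MEM[0x16,0x28,0x29] = 6b b3 dd

#0 dst[0x20+5] := {0xe0,0xb3,0xd2,0x63,0xc5}
#1 dst[0x10+3] := {0xb5,0xe9,0xdd}
#2 dst[0x10+8] := {0xd3,0xa8,0xba,0x30,0x19,0x29,0x6b,0xb3}
#3 dst[0x1e+2] := {0xe0,0xb3}
#4 dst[0x27+2] := {0xe0,0xb3}
query mem[0x16]=0x6b, mem[0x28]=0xb3, mem[0x29]=0xdd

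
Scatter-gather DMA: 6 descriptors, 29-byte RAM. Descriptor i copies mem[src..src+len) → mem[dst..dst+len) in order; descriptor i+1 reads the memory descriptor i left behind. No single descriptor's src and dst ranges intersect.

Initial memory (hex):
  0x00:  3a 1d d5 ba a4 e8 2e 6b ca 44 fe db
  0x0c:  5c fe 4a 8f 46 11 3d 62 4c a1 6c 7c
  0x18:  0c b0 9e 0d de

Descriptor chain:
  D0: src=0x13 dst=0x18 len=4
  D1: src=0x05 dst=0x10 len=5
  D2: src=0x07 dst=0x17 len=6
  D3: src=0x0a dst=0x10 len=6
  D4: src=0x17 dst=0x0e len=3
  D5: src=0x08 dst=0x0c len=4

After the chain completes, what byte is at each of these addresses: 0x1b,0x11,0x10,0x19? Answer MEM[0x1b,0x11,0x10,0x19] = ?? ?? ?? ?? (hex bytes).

#0 dst[0x18+4] := {0x62,0x4c,0xa1,0x6c}
#1 dst[0x10+5] := {0xe8,0x2e,0x6b,0xca,0x44}
#2 dst[0x17+6] := {0x6b,0xca,0x44,0xfe,0xdb,0x5c}
#3 dst[0x10+6] := {0xfe,0xdb,0x5c,0xfe,0x4a,0x8f}
#4 dst[0x0e+3] := {0x6b,0xca,0x44}
#5 dst[0x0c+4] := {0xca,0x44,0xfe,0xdb}
query mem[0x1b]=0xdb, mem[0x11]=0xdb, mem[0x10]=0x44, mem[0x19]=0x44

MEM[0x1b,0x11,0x10,0x19] = db db 44 44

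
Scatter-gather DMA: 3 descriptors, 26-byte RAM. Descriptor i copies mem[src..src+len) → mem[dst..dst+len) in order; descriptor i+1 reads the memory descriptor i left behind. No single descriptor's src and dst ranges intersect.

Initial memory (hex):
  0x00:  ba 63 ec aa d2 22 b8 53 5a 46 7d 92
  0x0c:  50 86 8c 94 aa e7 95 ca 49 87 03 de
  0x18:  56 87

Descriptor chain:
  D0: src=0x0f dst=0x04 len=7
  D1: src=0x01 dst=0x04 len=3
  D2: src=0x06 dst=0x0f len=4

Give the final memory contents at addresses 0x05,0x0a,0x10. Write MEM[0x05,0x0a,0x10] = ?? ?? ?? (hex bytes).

  after D0: wrote 7B at 0x04 = 94aae795ca4987
  after D1: wrote 3B at 0x04 = 63ecaa
  after D2: wrote 4B at 0x0f = aa95ca49
query mem[0x05]=0xec, mem[0x0a]=0x87, mem[0x10]=0x95

MEM[0x05,0x0a,0x10] = ec 87 95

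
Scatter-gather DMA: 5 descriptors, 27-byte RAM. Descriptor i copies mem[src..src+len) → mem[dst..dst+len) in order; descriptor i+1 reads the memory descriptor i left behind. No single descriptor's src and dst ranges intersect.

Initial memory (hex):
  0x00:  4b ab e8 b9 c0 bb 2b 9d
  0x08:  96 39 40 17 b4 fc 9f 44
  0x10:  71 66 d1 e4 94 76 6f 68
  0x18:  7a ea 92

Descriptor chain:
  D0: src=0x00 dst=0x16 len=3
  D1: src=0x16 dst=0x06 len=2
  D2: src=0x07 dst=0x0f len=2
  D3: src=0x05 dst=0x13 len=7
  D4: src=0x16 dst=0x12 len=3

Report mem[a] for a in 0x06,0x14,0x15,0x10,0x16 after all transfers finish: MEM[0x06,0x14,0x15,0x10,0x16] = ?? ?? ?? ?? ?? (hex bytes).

#0 dst[0x16+3] := {0x4b,0xab,0xe8}
#1 dst[0x06+2] := {0x4b,0xab}
#2 dst[0x0f+2] := {0xab,0x96}
#3 dst[0x13+7] := {0xbb,0x4b,0xab,0x96,0x39,0x40,0x17}
#4 dst[0x12+3] := {0x96,0x39,0x40}
query mem[0x06]=0x4b, mem[0x14]=0x40, mem[0x15]=0xab, mem[0x10]=0x96, mem[0x16]=0x96

MEM[0x06,0x14,0x15,0x10,0x16] = 4b 40 ab 96 96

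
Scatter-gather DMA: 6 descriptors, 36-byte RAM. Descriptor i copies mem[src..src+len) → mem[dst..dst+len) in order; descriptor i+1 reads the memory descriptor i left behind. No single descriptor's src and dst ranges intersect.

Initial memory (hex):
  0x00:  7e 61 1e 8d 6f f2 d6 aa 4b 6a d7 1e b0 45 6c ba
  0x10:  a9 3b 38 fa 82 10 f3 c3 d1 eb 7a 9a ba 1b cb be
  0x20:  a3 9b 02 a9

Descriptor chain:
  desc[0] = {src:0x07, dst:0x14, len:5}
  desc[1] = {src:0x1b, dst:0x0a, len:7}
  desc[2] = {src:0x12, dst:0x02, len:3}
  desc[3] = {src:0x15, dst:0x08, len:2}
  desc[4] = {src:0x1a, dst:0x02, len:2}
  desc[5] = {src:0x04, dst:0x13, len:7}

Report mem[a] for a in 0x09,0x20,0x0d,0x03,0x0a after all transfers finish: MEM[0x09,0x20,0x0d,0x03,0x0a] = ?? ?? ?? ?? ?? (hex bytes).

#0 dst[0x14+5] := {0xaa,0x4b,0x6a,0xd7,0x1e}
#1 dst[0x0a+7] := {0x9a,0xba,0x1b,0xcb,0xbe,0xa3,0x9b}
#2 dst[0x02+3] := {0x38,0xfa,0xaa}
#3 dst[0x08+2] := {0x4b,0x6a}
#4 dst[0x02+2] := {0x7a,0x9a}
#5 dst[0x13+7] := {0xaa,0xf2,0xd6,0xaa,0x4b,0x6a,0x9a}
query mem[0x09]=0x6a, mem[0x20]=0xa3, mem[0x0d]=0xcb, mem[0x03]=0x9a, mem[0x0a]=0x9a

MEM[0x09,0x20,0x0d,0x03,0x0a] = 6a a3 cb 9a 9a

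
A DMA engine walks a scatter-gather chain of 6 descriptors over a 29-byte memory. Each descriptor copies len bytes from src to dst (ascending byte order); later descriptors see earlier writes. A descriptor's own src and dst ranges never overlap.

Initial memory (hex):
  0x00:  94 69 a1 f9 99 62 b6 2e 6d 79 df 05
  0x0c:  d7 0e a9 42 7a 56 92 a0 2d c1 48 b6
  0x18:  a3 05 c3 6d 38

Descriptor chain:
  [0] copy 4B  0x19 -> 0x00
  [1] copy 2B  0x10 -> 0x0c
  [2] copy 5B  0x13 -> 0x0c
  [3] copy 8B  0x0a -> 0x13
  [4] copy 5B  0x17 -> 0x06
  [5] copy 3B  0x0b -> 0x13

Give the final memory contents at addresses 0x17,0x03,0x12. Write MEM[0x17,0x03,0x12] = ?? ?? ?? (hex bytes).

D0: mem[0x00..0x03] <- [05 c3 6d 38]
D1: mem[0x0c..0x0d] <- [7a 56]
D2: mem[0x0c..0x10] <- [a0 2d c1 48 b6]
D3: mem[0x13..0x1a] <- [df 05 a0 2d c1 48 b6 56]
D4: mem[0x06..0x0a] <- [c1 48 b6 56 6d]
D5: mem[0x13..0x15] <- [05 a0 2d]
query mem[0x17]=0xc1, mem[0x03]=0x38, mem[0x12]=0x92

MEM[0x17,0x03,0x12] = c1 38 92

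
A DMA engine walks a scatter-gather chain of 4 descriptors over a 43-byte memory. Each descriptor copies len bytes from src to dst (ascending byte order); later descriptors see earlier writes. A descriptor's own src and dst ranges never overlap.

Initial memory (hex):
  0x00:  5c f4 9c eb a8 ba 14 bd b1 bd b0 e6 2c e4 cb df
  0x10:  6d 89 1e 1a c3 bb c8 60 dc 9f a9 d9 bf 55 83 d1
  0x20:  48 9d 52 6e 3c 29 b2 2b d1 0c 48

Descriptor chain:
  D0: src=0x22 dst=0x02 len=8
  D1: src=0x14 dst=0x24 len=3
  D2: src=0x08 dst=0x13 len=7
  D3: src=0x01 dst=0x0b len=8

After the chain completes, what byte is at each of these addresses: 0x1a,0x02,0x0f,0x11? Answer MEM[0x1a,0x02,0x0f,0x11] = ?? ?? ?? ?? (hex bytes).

#0 dst[0x02+8] := {0x52,0x6e,0x3c,0x29,0xb2,0x2b,0xd1,0x0c}
#1 dst[0x24+3] := {0xc3,0xbb,0xc8}
#2 dst[0x13+7] := {0xd1,0x0c,0xb0,0xe6,0x2c,0xe4,0xcb}
#3 dst[0x0b+8] := {0xf4,0x52,0x6e,0x3c,0x29,0xb2,0x2b,0xd1}
query mem[0x1a]=0xa9, mem[0x02]=0x52, mem[0x0f]=0x29, mem[0x11]=0x2b

MEM[0x1a,0x02,0x0f,0x11] = a9 52 29 2b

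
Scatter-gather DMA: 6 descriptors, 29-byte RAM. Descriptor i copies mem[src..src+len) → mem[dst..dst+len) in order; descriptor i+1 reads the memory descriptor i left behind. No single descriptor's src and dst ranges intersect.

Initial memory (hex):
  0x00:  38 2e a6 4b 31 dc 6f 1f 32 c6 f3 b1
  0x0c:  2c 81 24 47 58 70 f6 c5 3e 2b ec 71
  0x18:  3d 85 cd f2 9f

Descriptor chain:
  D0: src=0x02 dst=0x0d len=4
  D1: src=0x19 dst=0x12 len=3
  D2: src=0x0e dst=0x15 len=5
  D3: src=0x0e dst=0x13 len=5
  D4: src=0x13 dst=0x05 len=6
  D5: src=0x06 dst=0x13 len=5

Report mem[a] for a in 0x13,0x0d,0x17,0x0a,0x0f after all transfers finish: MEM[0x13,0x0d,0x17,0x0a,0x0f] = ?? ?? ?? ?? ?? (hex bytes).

[0] 0x02->0x0d len=4 : a6 4b 31 dc
[1] 0x19->0x12 len=3 : 85 cd f2
[2] 0x0e->0x15 len=5 : 4b 31 dc 70 85
[3] 0x0e->0x13 len=5 : 4b 31 dc 70 85
[4] 0x13->0x05 len=6 : 4b 31 dc 70 85 70
[5] 0x06->0x13 len=5 : 31 dc 70 85 70
query mem[0x13]=0x31, mem[0x0d]=0xa6, mem[0x17]=0x70, mem[0x0a]=0x70, mem[0x0f]=0x31

MEM[0x13,0x0d,0x17,0x0a,0x0f] = 31 a6 70 70 31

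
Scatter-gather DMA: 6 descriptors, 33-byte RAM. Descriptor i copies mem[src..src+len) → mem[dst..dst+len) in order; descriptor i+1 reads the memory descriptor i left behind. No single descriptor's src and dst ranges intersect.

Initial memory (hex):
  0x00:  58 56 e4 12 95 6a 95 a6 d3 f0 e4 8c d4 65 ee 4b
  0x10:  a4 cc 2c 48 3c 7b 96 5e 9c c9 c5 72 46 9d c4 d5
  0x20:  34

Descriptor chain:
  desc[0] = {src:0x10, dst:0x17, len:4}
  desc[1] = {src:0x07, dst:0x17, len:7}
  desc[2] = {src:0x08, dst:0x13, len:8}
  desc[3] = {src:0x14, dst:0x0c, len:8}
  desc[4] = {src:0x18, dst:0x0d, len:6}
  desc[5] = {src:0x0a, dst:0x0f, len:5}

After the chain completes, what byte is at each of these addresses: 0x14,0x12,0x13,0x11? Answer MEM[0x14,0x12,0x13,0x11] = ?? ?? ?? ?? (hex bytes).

[0] 0x10->0x17 len=4 : a4 cc 2c 48
[1] 0x07->0x17 len=7 : a6 d3 f0 e4 8c d4 65
[2] 0x08->0x13 len=8 : d3 f0 e4 8c d4 65 ee 4b
[3] 0x14->0x0c len=8 : f0 e4 8c d4 65 ee 4b 8c
[4] 0x18->0x0d len=6 : 65 ee 4b 8c d4 65
[5] 0x0a->0x0f len=5 : e4 8c f0 65 ee
query mem[0x14]=0xf0, mem[0x12]=0x65, mem[0x13]=0xee, mem[0x11]=0xf0

MEM[0x14,0x12,0x13,0x11] = f0 65 ee f0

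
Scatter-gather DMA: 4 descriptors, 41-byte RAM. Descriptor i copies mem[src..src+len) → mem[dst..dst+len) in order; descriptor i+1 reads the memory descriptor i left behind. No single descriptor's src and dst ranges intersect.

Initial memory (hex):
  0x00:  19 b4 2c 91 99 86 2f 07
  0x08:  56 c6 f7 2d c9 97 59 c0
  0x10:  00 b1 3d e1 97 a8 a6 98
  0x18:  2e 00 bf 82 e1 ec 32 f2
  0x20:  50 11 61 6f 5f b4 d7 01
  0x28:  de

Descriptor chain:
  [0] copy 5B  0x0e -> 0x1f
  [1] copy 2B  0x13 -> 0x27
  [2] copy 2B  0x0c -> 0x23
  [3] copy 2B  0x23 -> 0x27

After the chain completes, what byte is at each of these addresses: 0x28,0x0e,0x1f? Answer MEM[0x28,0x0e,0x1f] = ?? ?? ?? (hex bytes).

[0] 0x0e->0x1f len=5 : 59 c0 00 b1 3d
[1] 0x13->0x27 len=2 : e1 97
[2] 0x0c->0x23 len=2 : c9 97
[3] 0x23->0x27 len=2 : c9 97
query mem[0x28]=0x97, mem[0x0e]=0x59, mem[0x1f]=0x59

MEM[0x28,0x0e,0x1f] = 97 59 59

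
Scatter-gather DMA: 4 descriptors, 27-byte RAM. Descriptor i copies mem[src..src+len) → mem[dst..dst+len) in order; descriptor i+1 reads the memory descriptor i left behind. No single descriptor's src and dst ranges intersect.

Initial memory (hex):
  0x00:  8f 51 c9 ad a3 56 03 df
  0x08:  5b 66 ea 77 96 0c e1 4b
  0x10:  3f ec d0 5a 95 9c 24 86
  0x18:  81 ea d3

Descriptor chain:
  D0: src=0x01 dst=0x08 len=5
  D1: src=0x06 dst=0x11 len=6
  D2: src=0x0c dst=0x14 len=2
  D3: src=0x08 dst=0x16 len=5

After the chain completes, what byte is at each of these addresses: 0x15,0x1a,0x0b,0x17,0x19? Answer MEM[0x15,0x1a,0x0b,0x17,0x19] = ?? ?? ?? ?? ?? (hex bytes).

D0: mem[0x08..0x0c] <- [51 c9 ad a3 56]
D1: mem[0x11..0x16] <- [03 df 51 c9 ad a3]
D2: mem[0x14..0x15] <- [56 0c]
D3: mem[0x16..0x1a] <- [51 c9 ad a3 56]
query mem[0x15]=0x0c, mem[0x1a]=0x56, mem[0x0b]=0xa3, mem[0x17]=0xc9, mem[0x19]=0xa3

MEM[0x15,0x1a,0x0b,0x17,0x19] = 0c 56 a3 c9 a3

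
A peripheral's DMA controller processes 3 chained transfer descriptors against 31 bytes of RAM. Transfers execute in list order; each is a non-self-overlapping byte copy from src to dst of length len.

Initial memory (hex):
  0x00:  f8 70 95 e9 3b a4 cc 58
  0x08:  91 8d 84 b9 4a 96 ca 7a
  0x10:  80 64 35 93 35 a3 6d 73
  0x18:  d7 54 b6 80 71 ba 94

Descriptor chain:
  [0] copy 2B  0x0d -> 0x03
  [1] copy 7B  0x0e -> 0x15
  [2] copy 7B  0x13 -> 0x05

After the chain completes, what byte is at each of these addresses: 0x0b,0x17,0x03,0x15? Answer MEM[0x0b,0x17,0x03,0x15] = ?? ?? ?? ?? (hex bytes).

MEM[0x0b,0x17,0x03,0x15] = 35 80 96 ca

#0 dst[0x03+2] := {0x96,0xca}
#1 dst[0x15+7] := {0xca,0x7a,0x80,0x64,0x35,0x93,0x35}
#2 dst[0x05+7] := {0x93,0x35,0xca,0x7a,0x80,0x64,0x35}
query mem[0x0b]=0x35, mem[0x17]=0x80, mem[0x03]=0x96, mem[0x15]=0xca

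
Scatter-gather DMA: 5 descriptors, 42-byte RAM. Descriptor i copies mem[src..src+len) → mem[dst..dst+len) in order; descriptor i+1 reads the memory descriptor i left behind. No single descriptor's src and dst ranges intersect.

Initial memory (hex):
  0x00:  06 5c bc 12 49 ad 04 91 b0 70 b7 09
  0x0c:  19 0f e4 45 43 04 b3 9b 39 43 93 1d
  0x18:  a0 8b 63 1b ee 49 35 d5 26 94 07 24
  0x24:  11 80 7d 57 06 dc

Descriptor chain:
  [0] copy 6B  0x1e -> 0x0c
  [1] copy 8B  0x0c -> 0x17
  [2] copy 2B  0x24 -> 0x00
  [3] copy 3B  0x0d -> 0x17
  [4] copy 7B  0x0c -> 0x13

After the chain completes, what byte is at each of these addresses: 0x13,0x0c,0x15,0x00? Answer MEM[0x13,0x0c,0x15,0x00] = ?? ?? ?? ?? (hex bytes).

MEM[0x13,0x0c,0x15,0x00] = 35 35 26 11

D0: mem[0x0c..0x11] <- [35 d5 26 94 07 24]
D1: mem[0x17..0x1e] <- [35 d5 26 94 07 24 b3 9b]
D2: mem[0x00..0x01] <- [11 80]
D3: mem[0x17..0x19] <- [d5 26 94]
D4: mem[0x13..0x19] <- [35 d5 26 94 07 24 b3]
query mem[0x13]=0x35, mem[0x0c]=0x35, mem[0x15]=0x26, mem[0x00]=0x11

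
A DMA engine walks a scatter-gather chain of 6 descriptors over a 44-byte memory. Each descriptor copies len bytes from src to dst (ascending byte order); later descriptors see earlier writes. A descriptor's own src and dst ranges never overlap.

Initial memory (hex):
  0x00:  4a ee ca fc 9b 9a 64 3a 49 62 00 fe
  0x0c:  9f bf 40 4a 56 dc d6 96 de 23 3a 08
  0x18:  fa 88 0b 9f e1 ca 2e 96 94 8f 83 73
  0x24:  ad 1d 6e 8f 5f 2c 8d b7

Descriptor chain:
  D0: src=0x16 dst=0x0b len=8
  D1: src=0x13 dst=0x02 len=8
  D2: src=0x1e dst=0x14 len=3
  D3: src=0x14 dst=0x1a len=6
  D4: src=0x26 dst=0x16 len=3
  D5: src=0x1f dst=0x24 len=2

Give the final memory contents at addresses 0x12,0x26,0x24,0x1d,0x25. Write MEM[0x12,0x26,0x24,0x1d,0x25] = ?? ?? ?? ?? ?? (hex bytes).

MEM[0x12,0x26,0x24,0x1d,0x25] = ca 6e 88 08 94

  after D0: wrote 8B at 0x0b = 3a08fa880b9fe1ca
  after D1: wrote 8B at 0x02 = 96de233a08fa880b
  after D2: wrote 3B at 0x14 = 2e9694
  after D3: wrote 6B at 0x1a = 2e969408fa88
  after D4: wrote 3B at 0x16 = 6e8f5f
  after D5: wrote 2B at 0x24 = 8894
query mem[0x12]=0xca, mem[0x26]=0x6e, mem[0x24]=0x88, mem[0x1d]=0x08, mem[0x25]=0x94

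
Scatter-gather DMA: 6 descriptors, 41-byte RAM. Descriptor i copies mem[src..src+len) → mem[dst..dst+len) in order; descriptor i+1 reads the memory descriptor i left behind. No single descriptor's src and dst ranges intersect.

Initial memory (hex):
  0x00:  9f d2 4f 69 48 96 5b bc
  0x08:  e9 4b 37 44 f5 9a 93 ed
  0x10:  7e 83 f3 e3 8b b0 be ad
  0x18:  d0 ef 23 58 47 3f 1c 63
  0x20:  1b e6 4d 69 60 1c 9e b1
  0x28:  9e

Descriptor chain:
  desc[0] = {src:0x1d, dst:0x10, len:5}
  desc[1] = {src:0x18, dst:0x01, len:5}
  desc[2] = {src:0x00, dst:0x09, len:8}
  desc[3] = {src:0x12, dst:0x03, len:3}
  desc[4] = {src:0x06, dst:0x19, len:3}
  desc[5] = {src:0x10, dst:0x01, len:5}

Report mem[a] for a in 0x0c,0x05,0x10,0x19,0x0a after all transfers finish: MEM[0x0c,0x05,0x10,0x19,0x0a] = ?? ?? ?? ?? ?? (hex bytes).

[0] 0x1d->0x10 len=5 : 3f 1c 63 1b e6
[1] 0x18->0x01 len=5 : d0 ef 23 58 47
[2] 0x00->0x09 len=8 : 9f d0 ef 23 58 47 5b bc
[3] 0x12->0x03 len=3 : 63 1b e6
[4] 0x06->0x19 len=3 : 5b bc e9
[5] 0x10->0x01 len=5 : bc 1c 63 1b e6
query mem[0x0c]=0x23, mem[0x05]=0xe6, mem[0x10]=0xbc, mem[0x19]=0x5b, mem[0x0a]=0xd0

MEM[0x0c,0x05,0x10,0x19,0x0a] = 23 e6 bc 5b d0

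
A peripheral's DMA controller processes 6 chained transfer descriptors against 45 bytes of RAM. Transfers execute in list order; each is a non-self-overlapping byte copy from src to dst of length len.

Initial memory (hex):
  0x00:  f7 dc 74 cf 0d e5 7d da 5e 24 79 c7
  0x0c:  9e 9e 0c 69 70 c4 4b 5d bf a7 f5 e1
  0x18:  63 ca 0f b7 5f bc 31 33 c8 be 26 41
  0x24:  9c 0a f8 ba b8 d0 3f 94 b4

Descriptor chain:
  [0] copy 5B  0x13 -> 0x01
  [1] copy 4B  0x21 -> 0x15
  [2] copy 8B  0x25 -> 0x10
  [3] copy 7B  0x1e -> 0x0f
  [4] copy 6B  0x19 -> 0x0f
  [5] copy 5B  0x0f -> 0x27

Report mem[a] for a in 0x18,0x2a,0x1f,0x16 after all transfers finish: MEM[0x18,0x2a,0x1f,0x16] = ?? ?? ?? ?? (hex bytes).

MEM[0x18,0x2a,0x1f,0x16] = 9c 5f 33 94

[0] 0x13->0x01 len=5 : 5d bf a7 f5 e1
[1] 0x21->0x15 len=4 : be 26 41 9c
[2] 0x25->0x10 len=8 : 0a f8 ba b8 d0 3f 94 b4
[3] 0x1e->0x0f len=7 : 31 33 c8 be 26 41 9c
[4] 0x19->0x0f len=6 : ca 0f b7 5f bc 31
[5] 0x0f->0x27 len=5 : ca 0f b7 5f bc
query mem[0x18]=0x9c, mem[0x2a]=0x5f, mem[0x1f]=0x33, mem[0x16]=0x94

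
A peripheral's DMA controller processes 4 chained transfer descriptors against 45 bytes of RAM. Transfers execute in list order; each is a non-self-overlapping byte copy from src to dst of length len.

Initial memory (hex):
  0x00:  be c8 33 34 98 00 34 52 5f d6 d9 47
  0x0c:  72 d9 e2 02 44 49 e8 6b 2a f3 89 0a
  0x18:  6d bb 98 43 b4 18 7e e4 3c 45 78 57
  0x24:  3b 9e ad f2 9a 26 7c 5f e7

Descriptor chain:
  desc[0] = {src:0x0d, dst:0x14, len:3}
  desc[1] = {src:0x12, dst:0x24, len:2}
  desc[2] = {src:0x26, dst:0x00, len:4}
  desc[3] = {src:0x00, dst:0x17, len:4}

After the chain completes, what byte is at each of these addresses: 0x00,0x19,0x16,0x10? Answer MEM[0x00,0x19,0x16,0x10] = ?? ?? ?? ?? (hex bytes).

MEM[0x00,0x19,0x16,0x10] = ad 9a 02 44

#0 dst[0x14+3] := {0xd9,0xe2,0x02}
#1 dst[0x24+2] := {0xe8,0x6b}
#2 dst[0x00+4] := {0xad,0xf2,0x9a,0x26}
#3 dst[0x17+4] := {0xad,0xf2,0x9a,0x26}
query mem[0x00]=0xad, mem[0x19]=0x9a, mem[0x16]=0x02, mem[0x10]=0x44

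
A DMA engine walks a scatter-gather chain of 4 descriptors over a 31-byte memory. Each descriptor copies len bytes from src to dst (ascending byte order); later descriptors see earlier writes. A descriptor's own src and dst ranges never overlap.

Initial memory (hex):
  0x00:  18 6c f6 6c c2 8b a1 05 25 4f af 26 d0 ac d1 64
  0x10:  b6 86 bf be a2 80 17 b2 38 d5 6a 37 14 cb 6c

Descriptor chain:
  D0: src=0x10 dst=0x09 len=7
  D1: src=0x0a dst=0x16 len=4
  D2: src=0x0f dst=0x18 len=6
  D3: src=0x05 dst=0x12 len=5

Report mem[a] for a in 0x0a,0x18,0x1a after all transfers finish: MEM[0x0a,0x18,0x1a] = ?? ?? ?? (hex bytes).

  after D0: wrote 7B at 0x09 = b686bfbea28017
  after D1: wrote 4B at 0x16 = 86bfbea2
  after D2: wrote 6B at 0x18 = 17b686bfbea2
  after D3: wrote 5B at 0x12 = 8ba10525b6
query mem[0x0a]=0x86, mem[0x18]=0x17, mem[0x1a]=0x86

MEM[0x0a,0x18,0x1a] = 86 17 86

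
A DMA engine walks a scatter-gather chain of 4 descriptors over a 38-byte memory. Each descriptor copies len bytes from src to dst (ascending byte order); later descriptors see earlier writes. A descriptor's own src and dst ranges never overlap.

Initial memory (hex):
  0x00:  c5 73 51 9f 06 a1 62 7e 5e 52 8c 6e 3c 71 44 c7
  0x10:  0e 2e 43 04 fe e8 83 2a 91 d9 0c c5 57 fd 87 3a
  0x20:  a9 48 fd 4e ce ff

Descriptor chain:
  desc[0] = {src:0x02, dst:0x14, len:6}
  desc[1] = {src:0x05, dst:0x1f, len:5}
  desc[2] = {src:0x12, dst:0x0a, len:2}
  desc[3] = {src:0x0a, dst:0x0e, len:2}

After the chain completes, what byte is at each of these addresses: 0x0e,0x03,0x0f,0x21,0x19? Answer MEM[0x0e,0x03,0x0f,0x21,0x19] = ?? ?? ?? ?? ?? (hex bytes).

MEM[0x0e,0x03,0x0f,0x21,0x19] = 43 9f 04 7e 7e

[0] 0x02->0x14 len=6 : 51 9f 06 a1 62 7e
[1] 0x05->0x1f len=5 : a1 62 7e 5e 52
[2] 0x12->0x0a len=2 : 43 04
[3] 0x0a->0x0e len=2 : 43 04
query mem[0x0e]=0x43, mem[0x03]=0x9f, mem[0x0f]=0x04, mem[0x21]=0x7e, mem[0x19]=0x7e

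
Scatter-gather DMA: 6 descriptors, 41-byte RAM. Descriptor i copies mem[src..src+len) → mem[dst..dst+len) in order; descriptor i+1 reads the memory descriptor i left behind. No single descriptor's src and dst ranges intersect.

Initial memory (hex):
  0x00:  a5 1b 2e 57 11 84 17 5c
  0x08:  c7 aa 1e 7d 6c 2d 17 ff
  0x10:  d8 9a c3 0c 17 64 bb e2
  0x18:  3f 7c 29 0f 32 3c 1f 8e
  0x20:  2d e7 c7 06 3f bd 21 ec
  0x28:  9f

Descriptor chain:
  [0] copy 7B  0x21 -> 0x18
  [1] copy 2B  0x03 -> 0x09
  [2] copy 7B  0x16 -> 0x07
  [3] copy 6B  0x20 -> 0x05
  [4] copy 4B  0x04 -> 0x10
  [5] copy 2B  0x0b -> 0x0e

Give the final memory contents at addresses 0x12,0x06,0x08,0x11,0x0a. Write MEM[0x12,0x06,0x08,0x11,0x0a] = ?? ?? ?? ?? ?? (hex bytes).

MEM[0x12,0x06,0x08,0x11,0x0a] = e7 e7 06 2d bd

D0: mem[0x18..0x1e] <- [e7 c7 06 3f bd 21 ec]
D1: mem[0x09..0x0a] <- [57 11]
D2: mem[0x07..0x0d] <- [bb e2 e7 c7 06 3f bd]
D3: mem[0x05..0x0a] <- [2d e7 c7 06 3f bd]
D4: mem[0x10..0x13] <- [11 2d e7 c7]
D5: mem[0x0e..0x0f] <- [06 3f]
query mem[0x12]=0xe7, mem[0x06]=0xe7, mem[0x08]=0x06, mem[0x11]=0x2d, mem[0x0a]=0xbd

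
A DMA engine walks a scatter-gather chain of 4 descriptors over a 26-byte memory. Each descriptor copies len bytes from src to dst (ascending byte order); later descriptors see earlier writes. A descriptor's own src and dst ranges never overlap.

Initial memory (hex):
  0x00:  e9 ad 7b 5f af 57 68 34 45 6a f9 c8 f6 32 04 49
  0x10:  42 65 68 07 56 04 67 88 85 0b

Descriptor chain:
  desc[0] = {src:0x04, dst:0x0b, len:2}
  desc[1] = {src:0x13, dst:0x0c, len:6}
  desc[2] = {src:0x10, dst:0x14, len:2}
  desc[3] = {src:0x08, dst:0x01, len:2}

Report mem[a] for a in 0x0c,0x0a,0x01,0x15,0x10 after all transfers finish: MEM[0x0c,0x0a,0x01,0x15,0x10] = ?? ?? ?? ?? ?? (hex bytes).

MEM[0x0c,0x0a,0x01,0x15,0x10] = 07 f9 45 85 88

  after D0: wrote 2B at 0x0b = af57
  after D1: wrote 6B at 0x0c = 075604678885
  after D2: wrote 2B at 0x14 = 8885
  after D3: wrote 2B at 0x01 = 456a
query mem[0x0c]=0x07, mem[0x0a]=0xf9, mem[0x01]=0x45, mem[0x15]=0x85, mem[0x10]=0x88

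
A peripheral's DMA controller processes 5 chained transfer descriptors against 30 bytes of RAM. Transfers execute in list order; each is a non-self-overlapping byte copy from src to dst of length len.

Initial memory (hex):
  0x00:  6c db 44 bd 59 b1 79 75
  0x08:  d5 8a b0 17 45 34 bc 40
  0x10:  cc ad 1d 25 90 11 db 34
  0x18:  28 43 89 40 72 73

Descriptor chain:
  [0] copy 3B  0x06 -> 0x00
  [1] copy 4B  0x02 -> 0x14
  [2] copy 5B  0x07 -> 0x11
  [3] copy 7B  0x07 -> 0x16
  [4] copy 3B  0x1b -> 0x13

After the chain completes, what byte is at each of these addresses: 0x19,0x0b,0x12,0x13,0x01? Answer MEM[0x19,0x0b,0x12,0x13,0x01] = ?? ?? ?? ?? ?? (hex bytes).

D0: mem[0x00..0x02] <- [79 75 d5]
D1: mem[0x14..0x17] <- [d5 bd 59 b1]
D2: mem[0x11..0x15] <- [75 d5 8a b0 17]
D3: mem[0x16..0x1c] <- [75 d5 8a b0 17 45 34]
D4: mem[0x13..0x15] <- [45 34 73]
query mem[0x19]=0xb0, mem[0x0b]=0x17, mem[0x12]=0xd5, mem[0x13]=0x45, mem[0x01]=0x75

MEM[0x19,0x0b,0x12,0x13,0x01] = b0 17 d5 45 75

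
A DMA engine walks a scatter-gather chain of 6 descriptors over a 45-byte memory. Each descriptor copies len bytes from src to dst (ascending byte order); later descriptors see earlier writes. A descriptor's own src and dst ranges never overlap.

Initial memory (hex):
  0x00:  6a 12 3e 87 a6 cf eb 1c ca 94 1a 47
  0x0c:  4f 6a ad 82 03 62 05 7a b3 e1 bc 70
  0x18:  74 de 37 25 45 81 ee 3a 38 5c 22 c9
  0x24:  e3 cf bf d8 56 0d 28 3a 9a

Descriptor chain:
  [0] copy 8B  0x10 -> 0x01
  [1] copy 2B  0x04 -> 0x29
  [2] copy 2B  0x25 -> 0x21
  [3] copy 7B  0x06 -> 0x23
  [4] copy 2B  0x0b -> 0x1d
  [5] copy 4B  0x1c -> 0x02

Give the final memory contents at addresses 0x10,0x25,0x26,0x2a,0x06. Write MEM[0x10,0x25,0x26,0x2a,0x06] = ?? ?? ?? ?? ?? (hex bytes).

#0 dst[0x01+8] := {0x03,0x62,0x05,0x7a,0xb3,0xe1,0xbc,0x70}
#1 dst[0x29+2] := {0x7a,0xb3}
#2 dst[0x21+2] := {0xcf,0xbf}
#3 dst[0x23+7] := {0xe1,0xbc,0x70,0x94,0x1a,0x47,0x4f}
#4 dst[0x1d+2] := {0x47,0x4f}
#5 dst[0x02+4] := {0x45,0x47,0x4f,0x3a}
query mem[0x10]=0x03, mem[0x25]=0x70, mem[0x26]=0x94, mem[0x2a]=0xb3, mem[0x06]=0xe1

MEM[0x10,0x25,0x26,0x2a,0x06] = 03 70 94 b3 e1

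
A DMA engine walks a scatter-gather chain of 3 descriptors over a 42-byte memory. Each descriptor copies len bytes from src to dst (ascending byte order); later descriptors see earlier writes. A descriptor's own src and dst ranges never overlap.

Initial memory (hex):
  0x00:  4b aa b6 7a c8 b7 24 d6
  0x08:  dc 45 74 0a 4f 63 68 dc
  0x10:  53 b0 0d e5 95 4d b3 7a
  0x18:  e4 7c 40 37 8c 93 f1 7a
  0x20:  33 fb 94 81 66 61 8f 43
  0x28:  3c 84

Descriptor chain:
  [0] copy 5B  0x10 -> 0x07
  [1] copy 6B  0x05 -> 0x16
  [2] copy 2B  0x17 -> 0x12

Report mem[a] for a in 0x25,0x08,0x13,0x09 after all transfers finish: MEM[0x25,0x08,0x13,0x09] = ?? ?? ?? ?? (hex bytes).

MEM[0x25,0x08,0x13,0x09] = 61 b0 53 0d

  after D0: wrote 5B at 0x07 = 53b00de595
  after D1: wrote 6B at 0x16 = b72453b00de5
  after D2: wrote 2B at 0x12 = 2453
query mem[0x25]=0x61, mem[0x08]=0xb0, mem[0x13]=0x53, mem[0x09]=0x0d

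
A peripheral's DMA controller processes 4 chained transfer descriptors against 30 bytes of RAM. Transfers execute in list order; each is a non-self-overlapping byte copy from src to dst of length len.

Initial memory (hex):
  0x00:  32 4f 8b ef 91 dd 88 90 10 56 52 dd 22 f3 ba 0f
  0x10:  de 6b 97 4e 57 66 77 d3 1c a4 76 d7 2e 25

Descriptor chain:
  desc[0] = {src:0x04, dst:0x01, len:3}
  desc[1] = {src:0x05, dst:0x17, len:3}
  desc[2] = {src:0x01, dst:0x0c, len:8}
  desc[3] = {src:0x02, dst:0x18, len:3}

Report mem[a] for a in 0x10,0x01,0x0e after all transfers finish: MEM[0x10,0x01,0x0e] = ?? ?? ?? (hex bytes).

[0] 0x04->0x01 len=3 : 91 dd 88
[1] 0x05->0x17 len=3 : dd 88 90
[2] 0x01->0x0c len=8 : 91 dd 88 91 dd 88 90 10
[3] 0x02->0x18 len=3 : dd 88 91
query mem[0x10]=0xdd, mem[0x01]=0x91, mem[0x0e]=0x88

MEM[0x10,0x01,0x0e] = dd 91 88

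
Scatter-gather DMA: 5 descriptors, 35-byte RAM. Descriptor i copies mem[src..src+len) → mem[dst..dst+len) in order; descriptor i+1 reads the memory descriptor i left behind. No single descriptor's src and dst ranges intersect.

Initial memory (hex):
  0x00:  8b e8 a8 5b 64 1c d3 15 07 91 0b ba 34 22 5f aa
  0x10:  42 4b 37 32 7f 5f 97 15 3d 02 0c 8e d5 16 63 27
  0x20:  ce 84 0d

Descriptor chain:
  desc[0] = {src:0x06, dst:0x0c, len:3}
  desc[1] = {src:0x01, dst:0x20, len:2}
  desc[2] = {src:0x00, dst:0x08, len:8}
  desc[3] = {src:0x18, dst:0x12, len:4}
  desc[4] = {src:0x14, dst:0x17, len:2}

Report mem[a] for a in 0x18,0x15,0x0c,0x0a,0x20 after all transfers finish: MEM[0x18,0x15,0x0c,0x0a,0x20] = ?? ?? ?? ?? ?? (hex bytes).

D0: mem[0x0c..0x0e] <- [d3 15 07]
D1: mem[0x20..0x21] <- [e8 a8]
D2: mem[0x08..0x0f] <- [8b e8 a8 5b 64 1c d3 15]
D3: mem[0x12..0x15] <- [3d 02 0c 8e]
D4: mem[0x17..0x18] <- [0c 8e]
query mem[0x18]=0x8e, mem[0x15]=0x8e, mem[0x0c]=0x64, mem[0x0a]=0xa8, mem[0x20]=0xe8

MEM[0x18,0x15,0x0c,0x0a,0x20] = 8e 8e 64 a8 e8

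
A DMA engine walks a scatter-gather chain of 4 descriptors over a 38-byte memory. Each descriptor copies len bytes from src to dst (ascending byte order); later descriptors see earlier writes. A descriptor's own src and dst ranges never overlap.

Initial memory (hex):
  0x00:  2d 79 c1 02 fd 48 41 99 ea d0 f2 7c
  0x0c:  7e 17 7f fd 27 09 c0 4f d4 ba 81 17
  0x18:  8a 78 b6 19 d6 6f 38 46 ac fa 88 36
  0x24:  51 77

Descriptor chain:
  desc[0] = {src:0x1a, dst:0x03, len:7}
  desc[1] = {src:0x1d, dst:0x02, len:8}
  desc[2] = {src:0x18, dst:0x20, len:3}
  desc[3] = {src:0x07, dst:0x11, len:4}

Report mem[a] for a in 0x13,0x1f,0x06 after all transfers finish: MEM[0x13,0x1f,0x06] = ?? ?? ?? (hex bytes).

[0] 0x1a->0x03 len=7 : b6 19 d6 6f 38 46 ac
[1] 0x1d->0x02 len=8 : 6f 38 46 ac fa 88 36 51
[2] 0x18->0x20 len=3 : 8a 78 b6
[3] 0x07->0x11 len=4 : 88 36 51 f2
query mem[0x13]=0x51, mem[0x1f]=0x46, mem[0x06]=0xfa

MEM[0x13,0x1f,0x06] = 51 46 fa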